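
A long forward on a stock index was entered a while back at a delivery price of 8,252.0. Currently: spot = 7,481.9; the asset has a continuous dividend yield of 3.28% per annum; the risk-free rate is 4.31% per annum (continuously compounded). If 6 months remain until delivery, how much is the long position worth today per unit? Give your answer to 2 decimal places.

Current fair forward for the remaining 6 months: F = S·e^((r − q)·T), (r − q) = 0.0431 − 0.0328 = 0.0103
F = 7481.9 · e^(0.0103 × 6/12) = 7481.9 × 1.00516328 = 7520.5311
Value of long forward = (F − K)·e^(−rT) = (7520.5311 − 8252.0) · e^(−0.0431·6/12)
= -731.4689 × 0.97868054 = -715.87

-715.87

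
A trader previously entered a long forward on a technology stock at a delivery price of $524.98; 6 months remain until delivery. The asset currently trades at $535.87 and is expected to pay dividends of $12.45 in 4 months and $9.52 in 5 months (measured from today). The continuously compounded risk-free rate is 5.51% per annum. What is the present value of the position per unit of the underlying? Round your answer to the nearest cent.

PV(remaining dividends) I = 12.45·e^(−0.0551·4/12) + 9.52·e^(−0.0551·5/12) = 21.5273
Current forward F = (S − I)·e^(rT) = (535.87 − 21.5273)·e^(0.0551·6/12) = 514.3427 × 1.027933 = 528.7098
Value (long) = (F − K)·e^(−rT) = (528.7098 − 524.98) × 0.972826 = 3.6284
Value = $3.63

$3.63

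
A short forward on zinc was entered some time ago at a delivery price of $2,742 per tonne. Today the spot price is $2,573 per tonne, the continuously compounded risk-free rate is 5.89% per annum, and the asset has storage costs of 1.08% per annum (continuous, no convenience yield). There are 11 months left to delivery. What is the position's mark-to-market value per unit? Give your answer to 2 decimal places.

-$0.72 per tonne

Current fair forward for the remaining 11 months: F = S·e^((r + u)·T), (r + u) = 0.0589 + 0.0108 = 0.0697
F = 2573 · e^(0.0697 × 11/12) = 2573 × 1.06597691 = 2742.7586
Value of long forward = (F − K)·e^(−rT) = (2742.7586 − 2742) · e^(−0.0589·11/12)
= 0.7586 × 0.94744000 = 0.72
Short position value = −(long value) = -$0.72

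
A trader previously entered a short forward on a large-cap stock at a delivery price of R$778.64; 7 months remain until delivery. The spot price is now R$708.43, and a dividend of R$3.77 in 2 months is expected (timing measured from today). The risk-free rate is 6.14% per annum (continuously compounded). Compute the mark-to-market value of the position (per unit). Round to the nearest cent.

PV(remaining dividends) I = 3.77·e^(−0.0614·2/12) = 3.7316
Current forward F = (S − I)·e^(rT) = (708.43 − 3.7316)·e^(0.0614·7/12) = 704.6984 × 1.036466 = 730.3959
Value (long) = (F − K)·e^(−rT) = (730.3959 − 778.64) × 0.964817 = -46.5467
Short position value = −(long value) = R$46.55

R$46.55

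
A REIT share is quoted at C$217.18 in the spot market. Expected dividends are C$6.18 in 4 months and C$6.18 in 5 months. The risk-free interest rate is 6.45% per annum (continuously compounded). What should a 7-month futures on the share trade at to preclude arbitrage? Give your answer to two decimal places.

PV(dividends) I = 6.18·e^(−0.0645·4/12) + 6.18·e^(−0.0645·5/12)
I = 6.0485 + 6.0161 = 12.0646
F = (S − I)·e^(rT) = (217.18 − 12.0646) · e^(0.0645·7/12)
= 205.1154 · e^0.037625 = 205.1154 × 1.038342 = C$212.98

C$212.98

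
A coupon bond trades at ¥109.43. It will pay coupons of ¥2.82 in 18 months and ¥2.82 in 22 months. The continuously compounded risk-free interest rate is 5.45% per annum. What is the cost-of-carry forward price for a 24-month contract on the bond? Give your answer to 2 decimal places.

PV(coupons) I = 2.82·e^(−0.0545·18/12) + 2.82·e^(−0.0545·22/12)
I = 2.5986 + 2.5519 = 5.1505
F = (S − I)·e^(rT) = (109.43 − 5.1505) · e^(0.0545·24/12)
= 104.2795 · e^0.109000 = 104.2795 × 1.115162 = ¥116.29

¥116.29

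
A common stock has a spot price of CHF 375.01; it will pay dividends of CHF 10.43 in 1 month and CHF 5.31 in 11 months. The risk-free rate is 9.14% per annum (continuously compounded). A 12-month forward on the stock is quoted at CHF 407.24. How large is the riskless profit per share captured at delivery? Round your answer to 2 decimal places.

CHF 13.03 per share

PV(dividends) I = 10.43·e^(−0.0914·1/12) + 5.31·e^(−0.0914·11/12) = 15.2341
Fair forward F* = (S − I)·e^(rT) = (375.01 − 15.2341)·e^0.091400 = 359.7759 × 1.095707 = 394.2090
Market CHF 407.24 > fair 394.2090: forward overpriced → cash-and-carry (borrow at r, buy the stock and collect the dividends, short the forward).
Profit at T = |F_mkt − F*| = |407.24 − 394.2090| = CHF 13.03 per share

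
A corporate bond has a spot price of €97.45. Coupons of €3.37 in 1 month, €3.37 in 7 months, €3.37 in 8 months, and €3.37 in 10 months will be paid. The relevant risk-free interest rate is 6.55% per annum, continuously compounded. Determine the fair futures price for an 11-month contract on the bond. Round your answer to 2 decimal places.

€89.66

PV(coupons) I = 3.37·e^(−0.0655·1/12) + 3.37·e^(−0.0655·7/12) + 3.37·e^(−0.0655·8/12) + 3.37·e^(−0.0655·10/12)
I = 3.3517 + 3.2437 + 3.2260 + 3.1910 = 13.0124
F = (S − I)·e^(rT) = (97.45 − 13.0124) · e^(0.0655·11/12)
= 84.4376 · e^0.060042 = 84.4376 × 1.061881 = €89.66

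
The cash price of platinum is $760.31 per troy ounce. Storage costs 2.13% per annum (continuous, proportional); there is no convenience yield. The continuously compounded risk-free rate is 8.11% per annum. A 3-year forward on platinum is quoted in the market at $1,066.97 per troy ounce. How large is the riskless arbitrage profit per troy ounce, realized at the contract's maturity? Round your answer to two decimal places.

$33.24 per troy ounce

Fair forward: F* = S·e^(carry·T), with carry = (r + u) = 0.0811 + 0.0213 = 0.1024
F* = 760.31 · e^(0.1024 × 3) = 760.31 · e^0.307200 = 760.31 × 1.359613 = $1033.7274
Market $1066.97 > fair $1033.7274: forward overpriced → cash-and-carry (buy spot, short the forward).
At maturity, profit = |F_mkt − F*| = |1066.97 − 1033.7274| = $33.24 per troy ounce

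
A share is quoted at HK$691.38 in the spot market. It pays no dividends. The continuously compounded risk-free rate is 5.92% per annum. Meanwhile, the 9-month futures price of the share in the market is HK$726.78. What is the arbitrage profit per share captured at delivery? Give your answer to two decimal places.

HK$4.01 per share

Fair futures: F* = S·e^(carry·T), with carry = r = 0.0592
F* = 691.38 · e^(0.0592 × 9/12) = 691.38 · e^0.044400 = 691.38 × 1.045400 = HK$722.7687
Market HK$726.78 > fair HK$722.7687: forward overpriced → cash-and-carry (buy spot, short the forward).
At maturity, profit = |F_mkt − F*| = |726.78 − 722.7687| = HK$4.01 per share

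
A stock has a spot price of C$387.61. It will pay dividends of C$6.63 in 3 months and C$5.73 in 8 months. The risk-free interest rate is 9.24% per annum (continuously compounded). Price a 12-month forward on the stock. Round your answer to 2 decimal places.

C$412.12

PV(dividends) I = 6.63·e^(−0.0924·3/12) + 5.73·e^(−0.0924·8/12)
I = 6.4786 + 5.3877 = 11.8663
F = (S − I)·e^(rT) = (387.61 − 11.8663) · e^(0.0924·12/12)
= 375.7437 · e^0.092400 = 375.7437 × 1.096803 = C$412.12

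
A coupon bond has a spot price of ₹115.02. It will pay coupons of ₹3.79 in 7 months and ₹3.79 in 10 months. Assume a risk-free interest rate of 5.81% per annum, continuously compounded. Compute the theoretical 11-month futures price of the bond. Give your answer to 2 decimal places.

₹113.64

PV(coupons) I = 3.79·e^(−0.0581·7/12) + 3.79·e^(−0.0581·10/12)
I = 3.6637 + 3.6109 = 7.2746
F = (S − I)·e^(rT) = (115.02 − 7.2746) · e^(0.0581·11/12)
= 107.7454 · e^0.053258 = 107.7454 × 1.054702 = ₹113.64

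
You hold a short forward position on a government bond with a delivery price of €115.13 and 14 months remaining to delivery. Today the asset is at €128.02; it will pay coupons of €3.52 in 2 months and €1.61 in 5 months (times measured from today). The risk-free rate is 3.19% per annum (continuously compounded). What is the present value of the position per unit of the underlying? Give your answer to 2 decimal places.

-€12.01

PV(remaining coupons) I = 3.52·e^(−0.0319·2/12) + 1.61·e^(−0.0319·5/12) = 5.0901
Current forward F = (S − I)·e^(rT) = (128.02 − 5.0901)·e^(0.0319·14/12) = 122.9299 × 1.037918 = 127.5912
Value (long) = (F − K)·e^(−rT) = (127.5912 − 115.13) × 0.963467 = 12.0060
Short position value = −(long value) = -€12.01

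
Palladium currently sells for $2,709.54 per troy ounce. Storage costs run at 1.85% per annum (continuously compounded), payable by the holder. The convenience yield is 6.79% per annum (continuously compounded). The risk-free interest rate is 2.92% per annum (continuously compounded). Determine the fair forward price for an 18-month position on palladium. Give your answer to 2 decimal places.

$2,628.67 per troy ounce

Net carry = r + u − y = 0.0292 + 0.0185 − 0.0679 = -0.0202
F = S·e^((r+u−y)T) = 2709.54 · e^(-0.0202 × 18/12) = 2709.54 · e^-0.03030000
= 2709.54 × 0.97015444 = $2,628.67 per troy ounce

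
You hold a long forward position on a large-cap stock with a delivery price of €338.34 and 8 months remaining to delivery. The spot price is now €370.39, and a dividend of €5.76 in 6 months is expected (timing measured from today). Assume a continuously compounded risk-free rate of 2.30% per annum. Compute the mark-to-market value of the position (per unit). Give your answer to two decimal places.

PV(remaining dividends) I = 5.76·e^(−0.0230·6/12) = 5.6941
Current forward F = (S − I)·e^(rT) = (370.39 − 5.6941)·e^(0.0230·8/12) = 364.6959 × 1.015451 = 370.3308
Value (long) = (F − K)·e^(−rT) = (370.3308 − 338.34) × 0.984784 = 31.5040
Value = €31.50

€31.50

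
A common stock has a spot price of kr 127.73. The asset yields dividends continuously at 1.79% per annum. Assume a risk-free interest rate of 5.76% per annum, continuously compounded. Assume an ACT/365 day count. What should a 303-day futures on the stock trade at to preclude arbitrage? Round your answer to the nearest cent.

kr 132.01

F = S·e^((r − q)T) = 127.73 · e^((0.0576 − 0.0179) × 303/365)
= 127.73 · e^0.032956 = 127.73 × 1.033505
F = kr 132.01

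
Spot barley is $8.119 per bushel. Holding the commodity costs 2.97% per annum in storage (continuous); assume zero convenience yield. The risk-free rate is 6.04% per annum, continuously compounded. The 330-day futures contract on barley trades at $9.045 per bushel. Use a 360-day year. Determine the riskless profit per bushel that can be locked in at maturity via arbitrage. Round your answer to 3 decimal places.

$0.227 per bushel

Fair futures: F* = S·e^(carry·T), with carry = (r + u) = 0.0604 + 0.0297 = 0.0901
F* = 8.119 · e^(0.0901 × 330/360) = 8.119 · e^0.082592 = 8.119 × 1.086099 = $8.8180
Market $9.045 > fair $8.8180: forward overpriced → cash-and-carry (buy spot, short the forward).
At maturity, profit = |F_mkt − F*| = |9.045 − 8.8180| = $0.227 per bushel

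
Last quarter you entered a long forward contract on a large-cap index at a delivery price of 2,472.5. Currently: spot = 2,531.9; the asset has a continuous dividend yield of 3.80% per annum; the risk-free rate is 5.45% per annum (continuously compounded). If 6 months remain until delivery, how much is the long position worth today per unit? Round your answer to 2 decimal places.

78.21

Current fair forward for the remaining 6 months: F = S·e^((r − q)·T), (r − q) = 0.0545 − 0.0380 = 0.0165
F = 2531.9 · e^(0.0165 × 6/12) = 2531.9 × 1.00828413 = 2552.8746
Value of long forward = (F − K)·e^(−rT) = (2552.8746 − 2472.5) · e^(−0.0545·6/12)
= 80.3746 × 0.97311793 = 78.21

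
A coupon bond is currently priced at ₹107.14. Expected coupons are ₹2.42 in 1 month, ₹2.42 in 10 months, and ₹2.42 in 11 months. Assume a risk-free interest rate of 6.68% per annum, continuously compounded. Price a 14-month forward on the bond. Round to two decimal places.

₹108.29

PV(coupons) I = 2.42·e^(−0.0668·1/12) + 2.42·e^(−0.0668·10/12) + 2.42·e^(−0.0668·11/12)
I = 2.4066 + 2.2890 + 2.2763 = 6.9719
F = (S − I)·e^(rT) = (107.14 − 6.9719) · e^(0.0668·14/12)
= 100.1681 · e^0.077933 = 100.1681 × 1.081050 = ₹108.29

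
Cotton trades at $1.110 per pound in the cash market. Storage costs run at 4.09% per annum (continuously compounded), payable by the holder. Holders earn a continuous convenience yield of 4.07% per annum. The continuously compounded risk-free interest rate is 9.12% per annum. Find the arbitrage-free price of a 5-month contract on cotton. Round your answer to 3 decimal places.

Net carry = r + u − y = 0.0912 + 0.0409 − 0.0407 = 0.0914
F = S·e^((r+u−y)T) = 1.110 · e^(0.0914 × 5/12) = 1.110 · e^0.038083
= 1.110 × 1.038817 = $1.153 per pound

$1.153 per pound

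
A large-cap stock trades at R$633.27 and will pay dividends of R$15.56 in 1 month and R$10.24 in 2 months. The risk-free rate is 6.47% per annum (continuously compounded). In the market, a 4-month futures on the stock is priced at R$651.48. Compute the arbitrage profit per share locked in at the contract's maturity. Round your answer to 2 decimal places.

PV(dividends) I = 15.56·e^(−0.0647·1/12) + 10.24·e^(−0.0647·2/12) = 25.6065
Fair futures F* = (S − I)·e^(rT) = (633.27 − 25.6065)·e^0.021567 = 607.6635 × 1.021801 = 620.9112
Market R$651.48 > fair 620.9112: forward overpriced → cash-and-carry (borrow at r, buy the stock and collect the dividends, short the forward).
Profit at T = |F_mkt − F*| = |651.48 − 620.9112| = R$30.57 per share

R$30.57 per share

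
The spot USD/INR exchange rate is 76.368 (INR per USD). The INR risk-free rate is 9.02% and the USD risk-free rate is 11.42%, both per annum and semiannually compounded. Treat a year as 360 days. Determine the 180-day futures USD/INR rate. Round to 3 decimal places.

By covered interest parity, F = S · (1+r_INR/2)^(2T) / (1+r_USD/2)^(2T)
= 76.368 × 1.045100 / 1.057100 = 76.368 × 0.988648
F = 75.501 INR per USD

75.501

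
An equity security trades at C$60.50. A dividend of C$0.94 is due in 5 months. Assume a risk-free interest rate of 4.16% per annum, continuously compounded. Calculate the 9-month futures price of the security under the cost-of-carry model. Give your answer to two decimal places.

PV(dividends) I = 0.94·e^(−0.0416·5/12)
I = 0.9238
F = (S − I)·e^(rT) = (60.50 − 0.9238) · e^(0.0416·9/12)
= 59.5762 · e^0.031200 = 59.5762 × 1.031692 = C$61.46

C$61.46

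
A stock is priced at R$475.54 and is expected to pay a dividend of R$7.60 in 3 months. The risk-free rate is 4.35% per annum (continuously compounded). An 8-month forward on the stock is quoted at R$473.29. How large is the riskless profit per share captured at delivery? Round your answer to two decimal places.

R$8.50 per share

PV(dividends) I = 7.60·e^(−0.0435·3/12) = 7.5178
Fair forward F* = (S − I)·e^(rT) = (475.54 − 7.5178)·e^0.029000 = 468.0222 × 1.029425 = 481.7938
Market R$473.29 < fair 481.7938: forward underpriced → reverse cash-and-carry (short the stock, invest proceeds at r, pay the dividends, go long the forward).
Profit at T = |F_mkt − F*| = |473.29 − 481.7938| = R$8.50 per share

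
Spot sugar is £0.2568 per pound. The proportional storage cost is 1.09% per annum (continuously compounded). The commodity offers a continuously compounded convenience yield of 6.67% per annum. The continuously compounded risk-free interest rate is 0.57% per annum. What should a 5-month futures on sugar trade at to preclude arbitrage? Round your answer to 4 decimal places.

Net carry = r + u − y = 0.0057 + 0.0109 − 0.0667 = -0.0501
F = S·e^((r+u−y)T) = 0.2568 · e^(-0.0501 × 5/12) = 0.2568 · e^-0.020875
= 0.2568 × 0.979341 = £0.2515 per pound

£0.2515 per pound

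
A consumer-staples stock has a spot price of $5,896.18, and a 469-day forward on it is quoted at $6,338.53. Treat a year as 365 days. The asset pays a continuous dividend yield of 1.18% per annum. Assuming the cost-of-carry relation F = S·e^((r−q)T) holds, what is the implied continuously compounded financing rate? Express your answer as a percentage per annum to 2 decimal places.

From F = S·e^((r−q)T): (r − q) = ln(F/S)/T
ln(6338.53/5896.18) = ln(1.075023) = 0.072342
(r − q) = 0.072342 / (469/365) = 0.056300
r = ln(F/S)/T + q = 0.056300 + 0.0118 = 0.068100
r = 6.81%

6.81%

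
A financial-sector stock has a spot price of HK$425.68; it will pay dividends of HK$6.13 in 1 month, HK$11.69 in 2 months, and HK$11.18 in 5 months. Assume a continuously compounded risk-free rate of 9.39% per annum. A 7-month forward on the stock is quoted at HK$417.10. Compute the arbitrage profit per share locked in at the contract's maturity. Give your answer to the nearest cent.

HK$2.61 per share

PV(dividends) I = 6.13·e^(−0.0939·1/12) + 11.69·e^(−0.0939·2/12) + 11.18·e^(−0.0939·5/12) = 28.3417
Fair forward F* = (S − I)·e^(rT) = (425.68 − 28.3417)·e^0.054775 = 397.3383 × 1.056303 = 419.7096
Market HK$417.10 < fair 419.7096: forward underpriced → reverse cash-and-carry (short the stock, invest proceeds at r, pay the dividends, go long the forward).
Profit at T = |F_mkt − F*| = |417.10 − 419.7096| = HK$2.61 per share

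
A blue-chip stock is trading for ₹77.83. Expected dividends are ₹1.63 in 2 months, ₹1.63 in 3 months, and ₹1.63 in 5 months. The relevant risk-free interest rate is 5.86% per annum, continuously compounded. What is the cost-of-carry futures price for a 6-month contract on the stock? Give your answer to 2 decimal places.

₹75.19

PV(dividends) I = 1.63·e^(−0.0586·2/12) + 1.63·e^(−0.0586·3/12) + 1.63·e^(−0.0586·5/12)
I = 1.6142 + 1.6063 + 1.5907 = 4.8112
F = (S − I)·e^(rT) = (77.83 − 4.8112) · e^(0.0586·6/12)
= 73.0188 · e^0.029300 = 73.0188 × 1.029733 = ₹75.19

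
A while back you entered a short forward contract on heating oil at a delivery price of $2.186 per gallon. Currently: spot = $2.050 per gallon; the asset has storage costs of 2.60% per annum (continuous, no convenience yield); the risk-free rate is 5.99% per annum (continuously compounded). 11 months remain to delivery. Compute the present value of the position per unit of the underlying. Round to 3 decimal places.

Current fair forward for the remaining 11 months: F = S·e^((r + u)·T), (r + u) = 0.0599 + 0.0260 = 0.0859
F = 2.050 · e^(0.0859 × 11/12) = 2.050 × 1.081925 = 2.2179
Value of long forward = (F − K)·e^(−rT) = (2.2179 − 2.186) · e^(−0.0599·11/12)
= 0.0319 × 0.946572 = 0.030
Short position value = −(long value) = -$0.030

-$0.030 per gallon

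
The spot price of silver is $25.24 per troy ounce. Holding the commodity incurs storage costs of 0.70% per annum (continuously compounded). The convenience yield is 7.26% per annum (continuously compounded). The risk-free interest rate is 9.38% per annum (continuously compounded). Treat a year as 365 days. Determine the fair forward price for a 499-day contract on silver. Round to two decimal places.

Net carry = r + u − y = 0.0938 + 0.0070 − 0.0726 = 0.0282
F = S·e^((r+u−y)T) = 25.24 · e^(0.0282 × 499/365) = 25.24 · e^0.038553
= 25.24 × 1.039306 = $26.23 per troy ounce

$26.23 per troy ounce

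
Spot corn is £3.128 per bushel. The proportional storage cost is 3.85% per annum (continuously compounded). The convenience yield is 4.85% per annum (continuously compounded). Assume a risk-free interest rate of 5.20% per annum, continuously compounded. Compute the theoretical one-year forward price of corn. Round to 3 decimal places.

Net carry = r + u − y = 0.0520 + 0.0385 − 0.0485 = 0.0420
F = S·e^((r+u−y)T) = 3.128 · e^(0.0420 × 12/12) = 3.128 · e^0.042000
= 3.128 × 1.042894 = £3.262 per bushel

£3.262 per bushel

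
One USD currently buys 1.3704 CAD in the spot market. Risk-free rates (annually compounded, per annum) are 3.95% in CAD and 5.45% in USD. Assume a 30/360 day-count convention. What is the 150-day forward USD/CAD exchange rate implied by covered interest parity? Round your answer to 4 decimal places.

1.3622

By covered interest parity, F = S · (1+r_CAD)^T / (1+r_USD)^T
= 1.3704 × 1.016273 / 1.022357 = 1.3704 × 0.994049
F = 1.3622 CAD per USD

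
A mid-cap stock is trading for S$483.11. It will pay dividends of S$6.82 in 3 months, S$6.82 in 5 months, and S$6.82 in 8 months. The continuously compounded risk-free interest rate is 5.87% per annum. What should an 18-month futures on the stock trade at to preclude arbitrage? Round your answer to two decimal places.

PV(dividends) I = 6.82·e^(−0.0587·3/12) + 6.82·e^(−0.0587·5/12) + 6.82·e^(−0.0587·8/12)
I = 6.7206 + 6.6552 + 6.5583 = 19.9341
F = (S − I)·e^(rT) = (483.11 − 19.9341) · e^(0.0587·18/12)
= 463.1759 · e^0.088050 = 463.1759 × 1.092043 = S$505.81

S$505.81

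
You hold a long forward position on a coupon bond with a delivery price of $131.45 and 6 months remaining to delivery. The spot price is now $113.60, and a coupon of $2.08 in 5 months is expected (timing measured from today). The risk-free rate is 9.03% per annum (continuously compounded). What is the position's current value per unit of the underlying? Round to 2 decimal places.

PV(remaining coupons) I = 2.08·e^(−0.0903·5/12) = 2.0032
Current forward F = (S − I)·e^(rT) = (113.60 − 2.0032)·e^(0.0903·6/12) = 111.5968 × 1.046185 = 116.7509
Value (long) = (F − K)·e^(−rT) = (116.7509 − 131.45) × 0.955854 = -14.0502
Value = -$14.05

-$14.05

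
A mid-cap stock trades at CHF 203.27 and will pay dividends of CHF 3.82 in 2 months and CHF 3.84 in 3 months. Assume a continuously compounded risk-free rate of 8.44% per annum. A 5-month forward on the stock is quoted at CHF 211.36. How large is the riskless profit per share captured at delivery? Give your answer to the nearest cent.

PV(dividends) I = 3.82·e^(−0.0844·2/12) + 3.84·e^(−0.0844·3/12) = 7.5265
Fair forward F* = (S − I)·e^(rT) = (203.27 − 7.5265)·e^0.035167 = 195.7435 × 1.035793 = 202.7497
Market CHF 211.36 > fair 202.7497: forward overpriced → cash-and-carry (borrow at r, buy the stock and collect the dividends, short the forward).
Profit at T = |F_mkt − F*| = |211.36 − 202.7497| = CHF 8.61 per share

CHF 8.61 per share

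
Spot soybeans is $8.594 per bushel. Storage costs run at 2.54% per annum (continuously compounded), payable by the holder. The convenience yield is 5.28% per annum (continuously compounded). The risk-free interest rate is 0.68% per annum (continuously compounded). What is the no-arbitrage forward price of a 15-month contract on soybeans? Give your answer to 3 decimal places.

$8.376 per bushel

Net carry = r + u − y = 0.0068 + 0.0254 − 0.0528 = -0.0206
F = S·e^((r+u−y)T) = 8.594 · e^(-0.0206 × 15/12) = 8.594 · e^-0.025750
= 8.594 × 0.974579 = $8.376 per bushel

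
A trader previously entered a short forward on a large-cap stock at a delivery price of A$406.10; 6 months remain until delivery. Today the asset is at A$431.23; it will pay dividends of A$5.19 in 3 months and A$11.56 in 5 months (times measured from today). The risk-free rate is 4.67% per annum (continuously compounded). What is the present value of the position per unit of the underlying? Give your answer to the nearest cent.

-A$18.04

PV(remaining dividends) I = 5.19·e^(−0.0467·3/12) + 11.56·e^(−0.0467·5/12) = 16.4670
Current forward F = (S − I)·e^(rT) = (431.23 − 16.4670)·e^(0.0467·6/12) = 414.7630 × 1.023625 = 424.5618
Value (long) = (F − K)·e^(−rT) = (424.5618 − 406.10) × 0.976921 = 18.0357
Short position value = −(long value) = -A$18.04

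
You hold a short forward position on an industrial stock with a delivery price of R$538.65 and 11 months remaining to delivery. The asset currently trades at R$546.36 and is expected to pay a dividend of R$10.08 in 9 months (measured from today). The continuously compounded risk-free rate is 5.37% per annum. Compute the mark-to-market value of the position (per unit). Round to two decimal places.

PV(remaining dividends) I = 10.08·e^(−0.0537·9/12) = 9.6821
Current forward F = (S − I)·e^(rT) = (546.36 − 9.6821)·e^(0.0537·11/12) = 536.6779 × 1.050457 = 563.7571
Value (long) = (F − K)·e^(−rT) = (563.7571 − 538.65) × 0.951967 = 23.9011
Short position value = −(long value) = -R$23.90

-R$23.90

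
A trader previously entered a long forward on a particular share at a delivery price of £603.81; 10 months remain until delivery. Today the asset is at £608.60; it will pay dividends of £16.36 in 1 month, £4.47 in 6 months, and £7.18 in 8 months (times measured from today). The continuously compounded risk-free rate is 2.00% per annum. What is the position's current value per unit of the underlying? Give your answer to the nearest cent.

-£13.07

PV(remaining dividends) I = 16.36·e^(−0.0200·1/12) + 4.47·e^(−0.0200·6/12) + 7.18·e^(−0.0200·8/12) = 27.8432
Current forward F = (S − I)·e^(rT) = (608.60 − 27.8432)·e^(0.0200·10/12) = 580.7568 × 1.016806 = 590.5170
Value (long) = (F − K)·e^(−rT) = (590.5170 − 603.81) × 0.983471 = -13.0733
Value = -£13.07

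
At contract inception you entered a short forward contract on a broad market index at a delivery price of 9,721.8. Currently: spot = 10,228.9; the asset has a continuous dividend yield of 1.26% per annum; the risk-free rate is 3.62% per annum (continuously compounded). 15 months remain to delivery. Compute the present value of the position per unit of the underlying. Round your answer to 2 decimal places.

-777.36

Current fair forward for the remaining 15 months: F = S·e^((r − q)·T), (r − q) = 0.0362 − 0.0126 = 0.0236
F = 10228.9 · e^(0.0236 × 15/12) = 10228.9 × 1.02993944 = 10535.1475
Value of long forward = (F − K)·e^(−rT) = (10535.1475 − 9721.8) · e^(−0.0362·15/12)
= 813.3475 × 0.95575851 = 777.36
Short position value = −(long value) = -777.36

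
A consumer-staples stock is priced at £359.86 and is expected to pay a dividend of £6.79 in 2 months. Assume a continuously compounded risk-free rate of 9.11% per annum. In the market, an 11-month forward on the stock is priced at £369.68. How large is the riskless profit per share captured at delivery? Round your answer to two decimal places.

PV(dividends) I = 6.79·e^(−0.0911·2/12) = 6.6877
Fair forward F* = (S − I)·e^(rT) = (359.86 − 6.6877)·e^0.083508 = 353.1723 × 1.087094 = 383.9315
Market £369.68 < fair 383.9315: forward underpriced → reverse cash-and-carry (short the stock, invest proceeds at r, pay the dividends, go long the forward).
Profit at T = |F_mkt − F*| = |369.68 − 383.9315| = £14.25 per share

£14.25 per share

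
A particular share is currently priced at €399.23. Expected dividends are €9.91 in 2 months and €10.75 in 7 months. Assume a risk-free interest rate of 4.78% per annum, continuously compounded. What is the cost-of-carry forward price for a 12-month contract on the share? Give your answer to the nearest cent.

PV(dividends) I = 9.91·e^(−0.0478·2/12) + 10.75·e^(−0.0478·7/12)
I = 9.8314 + 10.4544 = 20.2858
F = (S − I)·e^(rT) = (399.23 − 20.2858) · e^(0.0478·12/12)
= 378.9442 · e^0.047800 = 378.9442 × 1.048961 = €397.50

€397.50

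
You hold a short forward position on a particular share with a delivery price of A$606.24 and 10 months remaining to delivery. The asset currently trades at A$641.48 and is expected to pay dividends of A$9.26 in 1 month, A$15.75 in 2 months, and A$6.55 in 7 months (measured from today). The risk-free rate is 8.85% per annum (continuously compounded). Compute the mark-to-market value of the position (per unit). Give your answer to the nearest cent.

PV(remaining dividends) I = 9.26·e^(−0.0885·1/12) + 15.75·e^(−0.0885·2/12) + 6.55·e^(−0.0885·7/12) = 30.9318
Current forward F = (S − I)·e^(rT) = (641.48 − 30.9318)·e^(0.0885·10/12) = 610.5482 × 1.076538 = 657.2783
Value (long) = (F − K)·e^(−rT) = (657.2783 − 606.24) × 0.928904 = 47.4097
Short position value = −(long value) = -A$47.41

-A$47.41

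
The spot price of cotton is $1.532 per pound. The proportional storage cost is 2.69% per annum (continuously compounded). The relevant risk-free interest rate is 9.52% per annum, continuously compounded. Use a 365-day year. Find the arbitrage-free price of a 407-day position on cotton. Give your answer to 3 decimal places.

Net carry = r + u − y = 0.0952 + 0.0269 − 0.0000 = 0.1221
F = S·e^((r+u−y)T) = 1.532 · e^(0.1221 × 407/365) = 1.532 · e^0.136150
= 1.532 × 1.145854 = $1.755 per pound

$1.755 per pound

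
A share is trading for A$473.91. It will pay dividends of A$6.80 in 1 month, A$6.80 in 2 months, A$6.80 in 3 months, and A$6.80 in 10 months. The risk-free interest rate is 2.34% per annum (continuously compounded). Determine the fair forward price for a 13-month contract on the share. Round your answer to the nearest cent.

A$458.39

PV(dividends) I = 6.80·e^(−0.0234·1/12) + 6.80·e^(−0.0234·2/12) + 6.80·e^(−0.0234·3/12) + 6.80·e^(−0.0234·10/12)
I = 6.7868 + 6.7735 + 6.7603 + 6.6687 = 26.9893
F = (S − I)·e^(rT) = (473.91 − 26.9893) · e^(0.0234·13/12)
= 446.9207 · e^0.025350 = 446.9207 × 1.025674 = A$458.39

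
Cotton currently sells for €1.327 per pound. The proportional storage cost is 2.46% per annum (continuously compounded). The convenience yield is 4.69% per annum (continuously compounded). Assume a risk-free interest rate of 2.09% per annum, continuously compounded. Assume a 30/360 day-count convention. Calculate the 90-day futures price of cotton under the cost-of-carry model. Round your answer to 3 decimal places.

€1.327 per pound

Net carry = r + u − y = 0.0209 + 0.0246 − 0.0469 = -0.0014
F = S·e^((r+u−y)T) = 1.327 · e^(-0.0014 × 90/360) = 1.327 · e^-0.000350
= 1.327 × 0.999650 = €1.327 per pound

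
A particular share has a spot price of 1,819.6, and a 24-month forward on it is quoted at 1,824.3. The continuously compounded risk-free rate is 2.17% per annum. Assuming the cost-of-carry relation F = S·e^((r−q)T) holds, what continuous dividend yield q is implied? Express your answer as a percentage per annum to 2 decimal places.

2.04%

From F = S·e^((r−q)T): (r − q) = ln(F/S)/T
ln(1824.3/1819.6) = ln(1.002583) = 0.002580
(r − q) = 0.002580 / (24/12) = 0.001290
q = r − ln(F/S)/T = 0.0217 − 0.001290 = 0.020410
q = 2.04%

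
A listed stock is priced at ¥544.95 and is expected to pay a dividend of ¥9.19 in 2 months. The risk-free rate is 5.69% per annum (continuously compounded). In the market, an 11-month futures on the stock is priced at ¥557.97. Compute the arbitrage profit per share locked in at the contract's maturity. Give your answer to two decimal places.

PV(dividends) I = 9.19·e^(−0.0569·2/12) = 9.1033
Fair futures F* = (S − I)·e^(rT) = (544.95 − 9.1033)·e^0.052158 = 535.8467 × 1.053542 = 564.5370
Market ¥557.97 < fair 564.5370: forward underpriced → reverse cash-and-carry (short the stock, invest proceeds at r, pay the dividends, go long the forward).
Profit at T = |F_mkt − F*| = |557.97 − 564.5370| = ¥6.57 per share

¥6.57 per share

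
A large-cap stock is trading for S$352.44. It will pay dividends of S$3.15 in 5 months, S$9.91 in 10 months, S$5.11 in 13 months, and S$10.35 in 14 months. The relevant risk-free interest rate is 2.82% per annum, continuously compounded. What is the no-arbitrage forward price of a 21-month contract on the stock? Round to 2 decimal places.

PV(dividends) I = 3.15·e^(−0.0282·5/12) + 9.91·e^(−0.0282·10/12) + 5.11·e^(−0.0282·13/12) + 10.35·e^(−0.0282·14/12)
I = 3.1132 + 9.6798 + 4.9562 + 10.0150 = 27.7642
F = (S − I)·e^(rT) = (352.44 − 27.7642) · e^(0.0282·21/12)
= 324.6758 · e^0.049350 = 324.6758 × 1.050588 = S$341.10

S$341.10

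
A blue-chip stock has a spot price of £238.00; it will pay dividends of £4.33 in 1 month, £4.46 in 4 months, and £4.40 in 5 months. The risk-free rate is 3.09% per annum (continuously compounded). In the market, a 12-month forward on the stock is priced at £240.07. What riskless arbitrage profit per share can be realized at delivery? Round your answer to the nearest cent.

PV(dividends) I = 4.33·e^(−0.0309·1/12) + 4.46·e^(−0.0309·4/12) + 4.40·e^(−0.0309·5/12) = 13.0769
Fair forward F* = (S − I)·e^(rT) = (238.00 − 13.0769)·e^0.030900 = 224.9231 × 1.031382 = 231.9816
Market £240.07 > fair 231.9816: forward overpriced → cash-and-carry (borrow at r, buy the stock and collect the dividends, short the forward).
Profit at T = |F_mkt − F*| = |240.07 − 231.9816| = £8.09 per share

£8.09 per share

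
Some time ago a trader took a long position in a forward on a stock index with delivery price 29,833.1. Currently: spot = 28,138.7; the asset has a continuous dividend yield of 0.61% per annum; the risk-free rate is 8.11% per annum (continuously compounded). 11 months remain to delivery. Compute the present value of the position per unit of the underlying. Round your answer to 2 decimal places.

Current fair forward for the remaining 11 months: F = S·e^((r − q)·T), (r − q) = 0.0811 − 0.0061 = 0.0750
F = 28138.7 · e^(0.0750 × 11/12) = 28138.7 × 1.07116838 = 30141.2857
Value of long forward = (F − K)·e^(−rT) = (30141.2857 − 29833.1) · e^(−0.0811·11/12)
= 308.1857 × 0.92835445 = 286.11

286.11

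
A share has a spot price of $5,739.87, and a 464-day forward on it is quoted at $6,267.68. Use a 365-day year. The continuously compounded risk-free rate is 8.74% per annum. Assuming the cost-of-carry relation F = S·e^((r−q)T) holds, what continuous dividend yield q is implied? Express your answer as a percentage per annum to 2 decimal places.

1.82%

From F = S·e^((r−q)T): (r − q) = ln(F/S)/T
ln(6267.68/5739.87) = ln(1.091955) = 0.087970
(r − q) = 0.087970 / (464/365) = 0.069201
q = r − ln(F/S)/T = 0.0874 − 0.069201 = 0.018199
q = 1.82%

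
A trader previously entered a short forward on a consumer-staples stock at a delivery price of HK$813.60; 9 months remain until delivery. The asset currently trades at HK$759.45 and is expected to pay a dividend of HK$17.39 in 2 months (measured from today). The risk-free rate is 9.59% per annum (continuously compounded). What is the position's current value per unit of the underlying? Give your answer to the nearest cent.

HK$14.80

PV(remaining dividends) I = 17.39·e^(−0.0959·2/12) = 17.1143
Current forward F = (S − I)·e^(rT) = (759.45 − 17.1143)·e^(0.0959·9/12) = 742.3357 × 1.074575 = 797.6954
Value (long) = (F − K)·e^(−rT) = (797.6954 − 813.60) × 0.930601 = -14.8008
Short position value = −(long value) = HK$14.80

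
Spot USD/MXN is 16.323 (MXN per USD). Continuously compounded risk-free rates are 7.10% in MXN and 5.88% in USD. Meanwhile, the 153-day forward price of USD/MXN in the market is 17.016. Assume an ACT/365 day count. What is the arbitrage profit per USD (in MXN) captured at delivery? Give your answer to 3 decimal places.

Fair forward: F* = S·e^(carry·T), with carry = (r_MXN − r_USD) = 0.0710 − 0.0588 = 0.0122
F* = 16.323 · e^(0.0122 × 153/365) = 16.323 · e^0.005114 = 16.323 × 1.005127 = 16.4067
Market 17.016 > fair 16.4067: forward overpriced → cash-and-carry (buy spot, short the forward).
At maturity, profit = |F_mkt − F*| = |17.016 − 16.4067| = 0.609 per USD (in MXN)

0.609 per USD (in MXN)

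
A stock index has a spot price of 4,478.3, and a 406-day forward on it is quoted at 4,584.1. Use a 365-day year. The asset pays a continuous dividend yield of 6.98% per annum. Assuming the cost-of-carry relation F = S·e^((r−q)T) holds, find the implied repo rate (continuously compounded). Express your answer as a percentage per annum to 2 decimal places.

From F = S·e^((r−q)T): (r − q) = ln(F/S)/T
ln(4584.1/4478.3) = ln(1.023625) = 0.023350
(r − q) = 0.023350 / (406/365) = 0.020992
r = ln(F/S)/T + q = 0.020992 + 0.0698 = 0.090792
r = 9.08%

9.08%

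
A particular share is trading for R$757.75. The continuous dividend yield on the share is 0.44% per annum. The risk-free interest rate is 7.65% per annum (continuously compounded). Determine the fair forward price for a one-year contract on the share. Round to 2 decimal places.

F = S·e^((r − q)T) = 757.75 · e^((0.0765 − 0.0044) × 12/12)
= 757.75 · e^0.072100 = 757.75 × 1.074763
F = R$814.40

R$814.40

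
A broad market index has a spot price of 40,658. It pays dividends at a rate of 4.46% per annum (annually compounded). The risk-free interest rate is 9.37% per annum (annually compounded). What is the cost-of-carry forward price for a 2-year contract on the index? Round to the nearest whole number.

44,570

F = S · (1+r)^T / (1+q)^T
= 40658 × 1.196180 / 1.091189 = 40658 × 1.096217
F = 44,570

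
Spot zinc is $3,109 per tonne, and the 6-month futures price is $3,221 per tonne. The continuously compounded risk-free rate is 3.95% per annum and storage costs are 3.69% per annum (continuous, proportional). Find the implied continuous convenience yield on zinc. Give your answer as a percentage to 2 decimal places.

0.56%

F = S·e^((r+u−y)T) ⇒ (r+u−y) = ln(F/S)/T
ln(3221/3109) = 0.035391; /T ⇒ 0.070782
y = r + u − ln(F/S)/T = 0.0395 + 0.0369 − 0.070782 = 0.005618
y = 0.56%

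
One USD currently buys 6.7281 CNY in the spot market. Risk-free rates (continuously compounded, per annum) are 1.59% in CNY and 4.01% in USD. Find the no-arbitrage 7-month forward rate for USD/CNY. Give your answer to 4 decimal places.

F = S·e^((r_CNY − r_USD)T) = 6.7281 · e^((0.0159 − 0.0401) × 7/12)
= 6.7281 · e^-0.014117 = 6.7281 × 0.985982
F = 6.6338 CNY per USD

6.6338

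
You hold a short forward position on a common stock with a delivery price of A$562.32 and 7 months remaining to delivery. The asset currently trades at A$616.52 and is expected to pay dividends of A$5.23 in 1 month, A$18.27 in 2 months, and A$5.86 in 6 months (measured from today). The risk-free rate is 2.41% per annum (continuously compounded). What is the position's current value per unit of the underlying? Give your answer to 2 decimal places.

PV(remaining dividends) I = 5.23·e^(−0.0241·1/12) + 18.27·e^(−0.0241·2/12) + 5.86·e^(−0.0241·6/12) = 29.2061
Current forward F = (S − I)·e^(rT) = (616.52 − 29.2061)·e^(0.0241·7/12) = 587.3139 × 1.014158 = 595.6291
Value (long) = (F − K)·e^(−rT) = (595.6291 − 562.32) × 0.986040 = 32.8441
Short position value = −(long value) = -A$32.84

-A$32.84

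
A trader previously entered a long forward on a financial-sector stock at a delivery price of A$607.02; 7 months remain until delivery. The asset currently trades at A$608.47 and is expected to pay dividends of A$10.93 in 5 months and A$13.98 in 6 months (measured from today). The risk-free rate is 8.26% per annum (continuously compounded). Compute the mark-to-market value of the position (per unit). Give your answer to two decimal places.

A$6.03

PV(remaining dividends) I = 10.93·e^(−0.0826·5/12) + 13.98·e^(−0.0826·6/12) = 23.9746
Current forward F = (S − I)·e^(rT) = (608.47 − 23.9746)·e^(0.0826·7/12) = 584.4954 × 1.049363 = 613.3478
Value (long) = (F − K)·e^(−rT) = (613.3478 − 607.02) × 0.952959 = 6.0301
Value = A$6.03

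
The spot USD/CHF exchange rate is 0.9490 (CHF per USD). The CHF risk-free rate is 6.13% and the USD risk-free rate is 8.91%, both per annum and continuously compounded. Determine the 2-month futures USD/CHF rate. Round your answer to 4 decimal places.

0.9446

F = S·e^((r_CHF − r_USD)T) = 0.9490 · e^((0.0613 − 0.0891) × 2/12)
= 0.9490 · e^-0.004633 = 0.9490 × 0.995378
F = 0.9446 CHF per USD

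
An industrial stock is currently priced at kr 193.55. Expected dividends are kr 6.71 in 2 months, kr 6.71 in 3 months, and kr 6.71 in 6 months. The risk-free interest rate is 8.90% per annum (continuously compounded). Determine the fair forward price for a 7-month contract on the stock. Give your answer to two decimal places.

PV(dividends) I = 6.71·e^(−0.0890·2/12) + 6.71·e^(−0.0890·3/12) + 6.71·e^(−0.0890·6/12)
I = 6.6112 + 6.5624 + 6.4180 = 19.5916
F = (S − I)·e^(rT) = (193.55 − 19.5916) · e^(0.0890·7/12)
= 173.9584 · e^0.051917 = 173.9584 × 1.053288 = kr 183.23

kr 183.23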